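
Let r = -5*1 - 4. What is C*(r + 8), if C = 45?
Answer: -45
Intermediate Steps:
r = -9 (r = -5 - 4 = -9)
C*(r + 8) = 45*(-9 + 8) = 45*(-1) = -45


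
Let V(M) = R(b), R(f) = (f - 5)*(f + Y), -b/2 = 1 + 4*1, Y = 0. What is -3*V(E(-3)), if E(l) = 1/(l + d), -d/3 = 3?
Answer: -450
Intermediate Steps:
d = -9 (d = -3*3 = -9)
b = -10 (b = -2*(1 + 4*1) = -2*(1 + 4) = -2*5 = -10)
R(f) = f*(-5 + f) (R(f) = (f - 5)*(f + 0) = (-5 + f)*f = f*(-5 + f))
E(l) = 1/(-9 + l) (E(l) = 1/(l - 9) = 1/(-9 + l))
V(M) = 150 (V(M) = -10*(-5 - 10) = -10*(-15) = 150)
-3*V(E(-3)) = -3*150 = -450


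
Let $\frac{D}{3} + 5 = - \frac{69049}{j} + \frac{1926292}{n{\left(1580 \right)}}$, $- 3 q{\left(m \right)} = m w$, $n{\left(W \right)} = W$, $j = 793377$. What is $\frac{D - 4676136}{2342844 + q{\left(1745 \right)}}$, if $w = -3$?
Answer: $- \frac{488094794169389}{244918826628645} \approx -1.9929$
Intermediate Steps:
$q{\left(m \right)} = m$ ($q{\left(m \right)} = - \frac{m \left(-3\right)}{3} = - \frac{\left(-3\right) m}{3} = m$)
$D = \frac{380474748091}{104461305}$ ($D = -15 + 3 \left(- \frac{69049}{793377} + \frac{1926292}{1580}\right) = -15 + 3 \left(\left(-69049\right) \frac{1}{793377} + 1926292 \cdot \frac{1}{1580}\right) = -15 + 3 \left(- \frac{69049}{793377} + \frac{481573}{395}\right) = -15 + 3 \cdot \frac{382041667666}{313383915} = -15 + \frac{382041667666}{104461305} = \frac{380474748091}{104461305} \approx 3642.3$)
$\frac{D - 4676136}{2342844 + q{\left(1745 \right)}} = \frac{\frac{380474748091}{104461305} - 4676136}{2342844 + 1745} = - \frac{488094794169389}{104461305 \cdot 2344589} = \left(- \frac{488094794169389}{104461305}\right) \frac{1}{2344589} = - \frac{488094794169389}{244918826628645}$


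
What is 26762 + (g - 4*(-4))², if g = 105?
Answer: 41403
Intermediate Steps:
26762 + (g - 4*(-4))² = 26762 + (105 - 4*(-4))² = 26762 + (105 + 16)² = 26762 + 121² = 26762 + 14641 = 41403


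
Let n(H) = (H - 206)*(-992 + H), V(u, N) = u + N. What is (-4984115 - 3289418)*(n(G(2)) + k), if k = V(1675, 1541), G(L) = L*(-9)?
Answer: -1898411788048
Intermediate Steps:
V(u, N) = N + u
G(L) = -9*L
k = 3216 (k = 1541 + 1675 = 3216)
n(H) = (-992 + H)*(-206 + H) (n(H) = (-206 + H)*(-992 + H) = (-992 + H)*(-206 + H))
(-4984115 - 3289418)*(n(G(2)) + k) = (-4984115 - 3289418)*((204352 + (-9*2)**2 - (-10782)*2) + 3216) = -8273533*((204352 + (-18)**2 - 1198*(-18)) + 3216) = -8273533*((204352 + 324 + 21564) + 3216) = -8273533*(226240 + 3216) = -8273533*229456 = -1898411788048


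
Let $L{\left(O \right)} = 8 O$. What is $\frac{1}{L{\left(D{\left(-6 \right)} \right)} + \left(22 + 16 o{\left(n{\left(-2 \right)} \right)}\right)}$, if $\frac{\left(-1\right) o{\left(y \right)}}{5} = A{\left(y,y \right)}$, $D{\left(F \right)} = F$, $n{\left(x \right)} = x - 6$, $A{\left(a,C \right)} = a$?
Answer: $\frac{1}{614} \approx 0.0016287$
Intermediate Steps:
$n{\left(x \right)} = -6 + x$ ($n{\left(x \right)} = x - 6 = -6 + x$)
$o{\left(y \right)} = - 5 y$
$\frac{1}{L{\left(D{\left(-6 \right)} \right)} + \left(22 + 16 o{\left(n{\left(-2 \right)} \right)}\right)} = \frac{1}{8 \left(-6\right) + \left(22 + 16 \left(- 5 \left(-6 - 2\right)\right)\right)} = \frac{1}{-48 + \left(22 + 16 \left(\left(-5\right) \left(-8\right)\right)\right)} = \frac{1}{-48 + \left(22 + 16 \cdot 40\right)} = \frac{1}{-48 + \left(22 + 640\right)} = \frac{1}{-48 + 662} = \frac{1}{614}$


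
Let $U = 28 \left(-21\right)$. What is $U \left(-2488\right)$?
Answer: $1462944$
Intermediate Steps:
$U = -588$
$U \left(-2488\right) = \left(-588\right) \left(-2488\right) = 1462944$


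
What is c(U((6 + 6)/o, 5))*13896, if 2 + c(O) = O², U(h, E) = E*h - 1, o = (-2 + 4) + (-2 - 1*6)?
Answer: 1653624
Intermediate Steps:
o = -6 (o = 2 + (-2 - 6) = 2 - 8 = -6)
U(h, E) = -1 + E*h
c(O) = -2 + O²
c(U((6 + 6)/o, 5))*13896 = (-2 + (-1 + 5*((6 + 6)/(-6)))²)*13896 = (-2 + (-1 + 5*(12*(-⅙)))²)*13896 = (-2 + (-1 + 5*(-2))²)*13896 = (-2 + (-1 - 10)²)*13896 = (-2 + (-11)²)*13896 = (-2 + 121)*13896 = 119*13896 = 1653624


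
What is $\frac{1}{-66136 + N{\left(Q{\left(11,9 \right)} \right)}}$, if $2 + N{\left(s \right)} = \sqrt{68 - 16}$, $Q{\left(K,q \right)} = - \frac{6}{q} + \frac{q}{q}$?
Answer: $- \frac{33069}{2187117496} - \frac{\sqrt{13}}{2187117496} \approx -1.5122 \cdot 10^{-5}$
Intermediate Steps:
$Q{\left(K,q \right)} = 1 - \frac{6}{q}$ ($Q{\left(K,q \right)} = - \frac{6}{q} + 1 = 1 - \frac{6}{q}$)
$N{\left(s \right)} = -2 + 2 \sqrt{13}$ ($N{\left(s \right)} = -2 + \sqrt{68 - 16} = -2 + \sqrt{52} = -2 + 2 \sqrt{13}$)
$\frac{1}{-66136 + N{\left(Q{\left(11,9 \right)} \right)}} = \frac{1}{-66136 - \left(2 - 2 \sqrt{13}\right)} = \frac{1}{-66138 + 2 \sqrt{13}}$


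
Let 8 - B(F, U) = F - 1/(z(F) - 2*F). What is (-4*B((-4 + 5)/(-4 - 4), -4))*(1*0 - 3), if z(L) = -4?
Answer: 943/10 ≈ 94.300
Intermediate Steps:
B(F, U) = 8 + 1/(-4 - 2*F) - F (B(F, U) = 8 - (F - 1/(-4 - 2*F)) = 8 + (1/(-4 - 2*F) - F) = 8 + 1/(-4 - 2*F) - F)
(-4*B((-4 + 5)/(-4 - 4), -4))*(1*0 - 3) = (-4*(31/2 - ((-4 + 5)/(-4 - 4))² + 6*((-4 + 5)/(-4 - 4)))/(2 + (-4 + 5)/(-4 - 4)))*(1*0 - 3) = (-4*(31/2 - (1/(-8))² + 6*(1/(-8)))/(2 + 1/(-8)))*(0 - 3) = -4*(31/2 - (1*(-⅛))² + 6*(1*(-⅛)))/(2 + 1*(-⅛))*(-3) = -4*(31/2 - (-⅛)² + 6*(-⅛))/(2 - ⅛)*(-3) = -4*(31/2 - 1*1/64 - ¾)/15/8*(-3) = -32*(31/2 - 1/64 - ¾)/15*(-3) = -32*943/(15*64)*(-3) = -4*943/120*(-3) = -943/30*(-3) = 943/10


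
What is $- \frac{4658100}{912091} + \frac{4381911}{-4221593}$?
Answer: $- \frac{23661303939201}{3850476980963} \approx -6.145$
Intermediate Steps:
$- \frac{4658100}{912091} + \frac{4381911}{-4221593} = \left(-4658100\right) \frac{1}{912091} + 4381911 \left(- \frac{1}{4221593}\right) = - \frac{4658100}{912091} - \frac{4381911}{4221593} = - \frac{23661303939201}{3850476980963}$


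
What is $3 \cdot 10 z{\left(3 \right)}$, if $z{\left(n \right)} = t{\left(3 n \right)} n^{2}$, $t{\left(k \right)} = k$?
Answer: $2430$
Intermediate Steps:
$z{\left(n \right)} = 3 n^{3}$ ($z{\left(n \right)} = 3 n n^{2} = 3 n^{3}$)
$3 \cdot 10 z{\left(3 \right)} = 3 \cdot 10 \cdot 3 \cdot 3^{3} = 30 \cdot 3 \cdot 27 = 30 \cdot 81 = 2430$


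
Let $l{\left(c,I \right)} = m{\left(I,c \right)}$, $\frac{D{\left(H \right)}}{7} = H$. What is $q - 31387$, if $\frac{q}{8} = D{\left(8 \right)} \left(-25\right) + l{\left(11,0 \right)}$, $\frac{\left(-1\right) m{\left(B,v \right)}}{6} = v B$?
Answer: $-42587$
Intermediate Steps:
$D{\left(H \right)} = 7 H$
$m{\left(B,v \right)} = - 6 B v$ ($m{\left(B,v \right)} = - 6 v B = - 6 B v$)
$l{\left(c,I \right)} = - 6 I c$
$q = -11200$ ($q = 8 \left(7 \cdot 8 \left(-25\right) - 0 \cdot 11\right) = 8 \left(56 \left(-25\right) + 0\right) = 8 \left(-1400 + 0\right) = 8 \left(-1400\right) = -11200$)
$q - 31387 = -11200 - 31387 = -42587$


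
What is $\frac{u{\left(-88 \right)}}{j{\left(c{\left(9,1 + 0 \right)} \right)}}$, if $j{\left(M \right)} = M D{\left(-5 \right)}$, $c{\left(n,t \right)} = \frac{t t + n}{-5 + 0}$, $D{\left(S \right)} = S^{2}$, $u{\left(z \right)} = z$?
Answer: $\frac{44}{25} \approx 1.76$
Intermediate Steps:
$c{\left(n,t \right)} = - \frac{n}{5} - \frac{t^{2}}{5}$ ($c{\left(n,t \right)} = \frac{t^{2} + n}{-5} = \left(n + t^{2}\right) \left(- \frac{1}{5}\right) = - \frac{n}{5} - \frac{t^{2}}{5}$)
$j{\left(M \right)} = 25 M$ ($j{\left(M \right)} = M \left(-5\right)^{2} = M 25 = 25 M$)
$\frac{u{\left(-88 \right)}}{j{\left(c{\left(9,1 + 0 \right)} \right)}} = - \frac{88}{25 \left(\left(- \frac{1}{5}\right) 9 - \frac{\left(1 + 0\right)^{2}}{5}\right)} = - \frac{88}{25 \left(- \frac{9}{5} - \frac{1^{2}}{5}\right)} = - \frac{88}{25 \left(- \frac{9}{5} - \frac{1}{5}\right)} = - \frac{88}{25 \left(-2\right)} = - \frac{88}{-50} = \left(-88\right) \left(- \frac{1}{50}\right) = \frac{44}{25}$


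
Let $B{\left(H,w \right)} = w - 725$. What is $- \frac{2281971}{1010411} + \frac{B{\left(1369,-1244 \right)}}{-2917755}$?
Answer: $- \frac{6656242795846}{2948131747305} \approx -2.2578$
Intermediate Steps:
$B{\left(H,w \right)} = -725 + w$
$- \frac{2281971}{1010411} + \frac{B{\left(1369,-1244 \right)}}{-2917755} = - \frac{2281971}{1010411} + \frac{-725 - 1244}{-2917755} = \left(-2281971\right) \frac{1}{1010411} - - \frac{1969}{2917755} = - \frac{2281971}{1010411} + \frac{1969}{2917755} = - \frac{6656242795846}{2948131747305}$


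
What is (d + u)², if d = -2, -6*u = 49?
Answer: 3721/36 ≈ 103.36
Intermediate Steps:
u = -49/6 (u = -⅙*49 = -49/6 ≈ -8.1667)
(d + u)² = (-2 - 49/6)² = (-61/6)² = 3721/36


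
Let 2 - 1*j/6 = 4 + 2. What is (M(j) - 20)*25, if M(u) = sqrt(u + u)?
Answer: -500 + 100*I*sqrt(3) ≈ -500.0 + 173.21*I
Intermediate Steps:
j = -24 (j = 12 - 6*(4 + 2) = 12 - 6*6 = 12 - 36 = -24)
M(u) = sqrt(2)*sqrt(u) (M(u) = sqrt(2*u) = sqrt(2)*sqrt(u))
(M(j) - 20)*25 = (sqrt(2)*sqrt(-24) - 20)*25 = (sqrt(2)*(2*I*sqrt(6)) - 20)*25 = (4*I*sqrt(3) - 20)*25 = (-20 + 4*I*sqrt(3))*25 = -500 + 100*I*sqrt(3)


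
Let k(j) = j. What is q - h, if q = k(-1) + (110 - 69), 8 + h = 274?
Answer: -226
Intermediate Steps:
h = 266 (h = -8 + 274 = 266)
q = 40 (q = -1 + (110 - 69) = -1 + 41 = 40)
q - h = 40 - 1*266 = 40 - 266 = -226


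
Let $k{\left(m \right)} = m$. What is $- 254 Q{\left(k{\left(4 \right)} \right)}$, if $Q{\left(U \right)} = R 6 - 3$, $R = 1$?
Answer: $-762$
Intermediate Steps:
$Q{\left(U \right)} = 3$ ($Q{\left(U \right)} = 1 \cdot 6 - 3 = 6 - 3 = 3$)
$- 254 Q{\left(k{\left(4 \right)} \right)} = \left(-254\right) 3 = -762$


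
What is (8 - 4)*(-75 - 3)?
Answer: -312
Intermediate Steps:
(8 - 4)*(-75 - 3) = 4*(-78) = -312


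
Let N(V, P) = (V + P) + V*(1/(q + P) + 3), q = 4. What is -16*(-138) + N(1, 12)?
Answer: 35585/16 ≈ 2224.1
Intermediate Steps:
N(V, P) = P + V + V*(3 + 1/(4 + P)) (N(V, P) = (V + P) + V*(1/(4 + P) + 3) = (P + V) + V*(3 + 1/(4 + P)) = P + V + V*(3 + 1/(4 + P)))
-16*(-138) + N(1, 12) = -16*(-138) + (12² + 4*12 + 17*1 + 4*12*1)/(4 + 12) = 2208 + (144 + 48 + 17 + 48)/16 = 2208 + (1/16)*257 = 2208 + 257/16 = 35585/16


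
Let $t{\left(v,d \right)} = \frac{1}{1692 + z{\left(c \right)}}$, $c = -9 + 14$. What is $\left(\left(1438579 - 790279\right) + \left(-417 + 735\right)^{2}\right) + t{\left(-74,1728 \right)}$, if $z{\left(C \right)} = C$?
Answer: $\frac{1271772529}{1697} \approx 7.4942 \cdot 10^{5}$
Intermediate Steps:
$c = 5$
$t{\left(v,d \right)} = \frac{1}{1697}$ ($t{\left(v,d \right)} = \frac{1}{1692 + 5} = \frac{1}{1697}$)
$\left(\left(1438579 - 790279\right) + \left(-417 + 735\right)^{2}\right) + t{\left(-74,1728 \right)} = \left(\left(1438579 - 790279\right) + \left(-417 + 735\right)^{2}\right) + \frac{1}{1697} = \left(648300 + 318^{2}\right) + \frac{1}{1697} = \left(648300 + 101124\right) + \frac{1}{1697} = 749424 + \frac{1}{1697} = \frac{1271772529}{1697}$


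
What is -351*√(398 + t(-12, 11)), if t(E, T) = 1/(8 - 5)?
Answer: -117*√3585 ≈ -7005.4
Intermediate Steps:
t(E, T) = ⅓ (t(E, T) = 1/3 = ⅓)
-351*√(398 + t(-12, 11)) = -351*√(398 + ⅓) = -117*√3585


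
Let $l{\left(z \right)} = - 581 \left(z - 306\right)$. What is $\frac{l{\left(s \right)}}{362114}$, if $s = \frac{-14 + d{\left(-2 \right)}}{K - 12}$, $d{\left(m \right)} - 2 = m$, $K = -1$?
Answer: $\frac{1151542}{2353741} \approx 0.48924$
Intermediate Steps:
$d{\left(m \right)} = 2 + m$
$s = \frac{14}{13}$ ($s = \frac{-14 + \left(2 - 2\right)}{-1 - 12} = \frac{-14 + 0}{-13} = \left(- \frac{1}{13}\right) \left(-14\right) = \frac{14}{13} \approx 1.0769$)
$l{\left(z \right)} = 177786 - 581 z$ ($l{\left(z \right)} = - 581 \left(-306 + z\right) = 177786 - 581 z$)
$\frac{l{\left(s \right)}}{362114} = \frac{177786 - \frac{8134}{13}}{362114} = \left(177786 - \frac{8134}{13}\right) \frac{1}{362114} = \frac{2303084}{13} \cdot \frac{1}{362114} = \frac{1151542}{2353741}$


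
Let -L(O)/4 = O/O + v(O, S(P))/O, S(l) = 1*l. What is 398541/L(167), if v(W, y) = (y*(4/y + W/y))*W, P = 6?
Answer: -398541/688 ≈ -579.27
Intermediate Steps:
S(l) = l
v(W, y) = W*y*(4/y + W/y)
L(O) = -20 - 4*O (L(O) = -4*(O/O + (O*(4 + O))/O) = -4*(1 + (4 + O)) = -4*(5 + O) = -20 - 4*O)
398541/L(167) = 398541/(-20 - 4*167) = 398541/(-20 - 668) = 398541/(-688) = 398541*(-1/688) = -398541/688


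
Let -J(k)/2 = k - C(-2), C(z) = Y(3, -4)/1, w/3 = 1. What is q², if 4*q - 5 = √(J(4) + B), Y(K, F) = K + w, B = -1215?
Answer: (5 + I*√1211)²/16 ≈ -74.125 + 21.75*I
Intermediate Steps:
w = 3 (w = 3*1 = 3)
Y(K, F) = 3 + K (Y(K, F) = K + 3 = 3 + K)
C(z) = 6 (C(z) = (3 + 3)/1 = 6*1 = 6)
J(k) = 12 - 2*k (J(k) = -2*(k - 1*6) = -2*(k - 6) = -2*(-6 + k) = 12 - 2*k)
q = 5/4 + I*√1211/4 (q = 5/4 + √((12 - 2*4) - 1215)/4 = 5/4 + √((12 - 8) - 1215)/4 = 5/4 + √(4 - 1215)/4 = 5/4 + √(-1211)/4 = 5/4 + (I*√1211)/4 = 5/4 + I*√1211/4 ≈ 1.25 + 8.6999*I)
q² = (5/4 + I*√1211/4)²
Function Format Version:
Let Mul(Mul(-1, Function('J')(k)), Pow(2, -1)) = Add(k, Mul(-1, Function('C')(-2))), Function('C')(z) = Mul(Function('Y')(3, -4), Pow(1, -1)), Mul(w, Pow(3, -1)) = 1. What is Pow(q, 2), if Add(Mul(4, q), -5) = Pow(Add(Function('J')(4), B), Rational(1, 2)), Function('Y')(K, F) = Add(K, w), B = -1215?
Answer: Mul(Rational(1, 16), Pow(Add(5, Mul(I, Pow(1211, Rational(1, 2)))), 2)) ≈ Add(-74.125, Mul(21.750, I))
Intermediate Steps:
w = 3 (w = Mul(3, 1) = 3)
Function('Y')(K, F) = Add(3, K) (Function('Y')(K, F) = Add(K, 3) = Add(3, K))
Function('C')(z) = 6 (Function('C')(z) = Mul(Add(3, 3), Pow(1, -1)) = Mul(6, 1) = 6)
Function('J')(k) = Add(12, Mul(-2, k)) (Function('J')(k) = Mul(-2, Add(k, Mul(-1, 6))) = Mul(-2, Add(k, -6)) = Mul(-2, Add(-6, k)) = Add(12, Mul(-2, k)))
q = Add(Rational(5, 4), Mul(Rational(1, 4), I, Pow(1211, Rational(1, 2)))) (q = Add(Rational(5, 4), Mul(Rational(1, 4), Pow(Add(Add(12, Mul(-2, 4)), -1215), Rational(1, 2)))) = Add(Rational(5, 4), Mul(Rational(1, 4), Pow(Add(Add(12, -8), -1215), Rational(1, 2)))) = Add(Rational(5, 4), Mul(Rational(1, 4), Pow(Add(4, -1215), Rational(1, 2)))) = Add(Rational(5, 4), Mul(Rational(1, 4), Pow(-1211, Rational(1, 2)))) = Add(Rational(5, 4), Mul(Rational(1, 4), Mul(I, Pow(1211, Rational(1, 2))))) = Add(Rational(5, 4), Mul(Rational(1, 4), I, Pow(1211, Rational(1, 2)))) ≈ Add(1.2500, Mul(8.6999, I)))
Pow(q, 2) = Pow(Add(Rational(5, 4), Mul(Rational(1, 4), I, Pow(1211, Rational(1, 2)))), 2)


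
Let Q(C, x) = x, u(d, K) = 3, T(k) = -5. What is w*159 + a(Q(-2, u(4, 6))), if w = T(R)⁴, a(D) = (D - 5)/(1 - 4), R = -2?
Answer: 298127/3 ≈ 99376.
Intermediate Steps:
a(D) = 5/3 - D/3 (a(D) = (-5 + D)/(-3) = (-5 + D)*(-⅓) = 5/3 - D/3)
w = 625 (w = (-5)⁴ = 625)
w*159 + a(Q(-2, u(4, 6))) = 625*159 + (5/3 - ⅓*3) = 99375 + (5/3 - 1) = 99375 + ⅔ = 298127/3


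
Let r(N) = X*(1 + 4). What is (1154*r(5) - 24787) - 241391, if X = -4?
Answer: -289258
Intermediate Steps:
r(N) = -20 (r(N) = -4*(1 + 4) = -4*5 = -20)
(1154*r(5) - 24787) - 241391 = (1154*(-20) - 24787) - 241391 = (-23080 - 24787) - 241391 = -47867 - 241391 = -289258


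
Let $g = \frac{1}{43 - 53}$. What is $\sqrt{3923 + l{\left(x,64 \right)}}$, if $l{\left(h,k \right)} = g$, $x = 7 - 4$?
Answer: $\frac{\sqrt{392290}}{10} \approx 62.633$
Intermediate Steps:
$g = - \frac{1}{10}$ ($g = \frac{1}{-10} = - \frac{1}{10} \approx -0.1$)
$x = 3$
$l{\left(h,k \right)} = - \frac{1}{10}$
$\sqrt{3923 + l{\left(x,64 \right)}} = \sqrt{3923 - \frac{1}{10}} = \sqrt{\frac{39229}{10}} = \frac{\sqrt{392290}}{10}$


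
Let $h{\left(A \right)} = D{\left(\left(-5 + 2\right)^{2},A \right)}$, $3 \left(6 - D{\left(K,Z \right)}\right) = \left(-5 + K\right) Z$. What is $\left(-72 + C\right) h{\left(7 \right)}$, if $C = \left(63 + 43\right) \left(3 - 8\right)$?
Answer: $\frac{6020}{3} \approx 2006.7$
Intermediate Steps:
$C = -530$ ($C = 106 \left(-5\right) = -530$)
$D{\left(K,Z \right)} = 6 - \frac{Z \left(-5 + K\right)}{3}$ ($D{\left(K,Z \right)} = 6 - \frac{\left(-5 + K\right) Z}{3} = 6 - \frac{Z \left(-5 + K\right)}{3}$)
$h{\left(A \right)} = 6 - \frac{4 A}{3}$ ($h{\left(A \right)} = 6 + \frac{5 A}{3} - \frac{\left(-5 + 2\right)^{2} A}{3} = 6 + \frac{5 A}{3} - \frac{\left(-3\right)^{2} A}{3} = 6 + \frac{5 A}{3} - 3 A = 6 - \frac{4 A}{3}$)
$\left(-72 + C\right) h{\left(7 \right)} = \left(-72 - 530\right) \left(6 - \frac{28}{3}\right) = - 602 \left(6 - \frac{28}{3}\right) = \left(-602\right) \left(- \frac{10}{3}\right) = \frac{6020}{3}$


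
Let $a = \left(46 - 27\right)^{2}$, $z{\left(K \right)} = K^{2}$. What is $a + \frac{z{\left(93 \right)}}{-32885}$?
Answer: $\frac{11862836}{32885} \approx 360.74$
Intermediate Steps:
$a = 361$ ($a = 19^{2} = 361$)
$a + \frac{z{\left(93 \right)}}{-32885} = 361 + \frac{93^{2}}{-32885} = 361 + 8649 \left(- \frac{1}{32885}\right) = 361 - \frac{8649}{32885} = \frac{11862836}{32885}$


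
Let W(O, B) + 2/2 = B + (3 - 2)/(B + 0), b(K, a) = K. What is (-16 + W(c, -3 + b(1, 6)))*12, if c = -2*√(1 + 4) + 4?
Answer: -234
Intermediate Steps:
c = 4 - 2*√5 (c = -2*√5 + 4 = 4 - 2*√5 ≈ -0.47214)
W(O, B) = -1 + B + 1/B (W(O, B) = -1 + (B + (3 - 2)/(B + 0)) = -1 + (B + 1/B) = -1 + B + 1/B)
(-16 + W(c, -3 + b(1, 6)))*12 = (-16 + (-1 + (-3 + 1) + 1/(-3 + 1)))*12 = (-16 + (-1 - 2 + 1/(-2)))*12 = (-16 + (-1 - 2 - ½))*12 = (-16 - 7/2)*12 = -39/2*12 = -234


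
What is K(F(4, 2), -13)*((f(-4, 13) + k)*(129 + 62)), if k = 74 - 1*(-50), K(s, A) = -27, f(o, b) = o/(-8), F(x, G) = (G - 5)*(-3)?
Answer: -1284093/2 ≈ -6.4205e+5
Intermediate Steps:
F(x, G) = 15 - 3*G (F(x, G) = (-5 + G)*(-3) = 15 - 3*G)
f(o, b) = -o/8 (f(o, b) = o*(-⅛) = -o/8)
k = 124 (k = 74 + 50 = 124)
K(F(4, 2), -13)*((f(-4, 13) + k)*(129 + 62)) = -27*(-⅛*(-4) + 124)*(129 + 62) = -27*(½ + 124)*191 = -6723*191/2 = -27*47559/2 = -1284093/2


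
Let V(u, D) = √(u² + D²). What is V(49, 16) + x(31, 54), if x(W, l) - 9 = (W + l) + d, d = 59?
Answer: 153 + √2657 ≈ 204.55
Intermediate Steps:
x(W, l) = 68 + W + l (x(W, l) = 9 + ((W + l) + 59) = 9 + (59 + W + l) = 68 + W + l)
V(u, D) = √(D² + u²)
V(49, 16) + x(31, 54) = √(16² + 49²) + (68 + 31 + 54) = √(256 + 2401) + 153 = √2657 + 153 = 153 + √2657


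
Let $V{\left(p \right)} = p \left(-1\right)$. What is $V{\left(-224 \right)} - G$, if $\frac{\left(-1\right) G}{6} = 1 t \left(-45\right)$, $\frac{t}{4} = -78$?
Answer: $84464$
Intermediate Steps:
$V{\left(p \right)} = - p$
$t = -312$ ($t = 4 \left(-78\right) = -312$)
$G = -84240$ ($G = - 6 \cdot 1 \left(-312\right) \left(-45\right) = - 6 \left(\left(-312\right) \left(-45\right)\right) = \left(-6\right) 14040 = -84240$)
$V{\left(-224 \right)} - G = \left(-1\right) \left(-224\right) - -84240 = 224 + 84240 = 84464$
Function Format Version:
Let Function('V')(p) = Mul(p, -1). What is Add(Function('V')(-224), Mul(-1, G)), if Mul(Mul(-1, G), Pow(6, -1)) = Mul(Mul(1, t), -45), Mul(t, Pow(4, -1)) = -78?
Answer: 84464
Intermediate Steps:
Function('V')(p) = Mul(-1, p)
t = -312 (t = Mul(4, -78) = -312)
G = -84240 (G = Mul(-6, Mul(Mul(1, -312), -45)) = Mul(-6, Mul(-312, -45)) = Mul(-6, 14040) = -84240)
Add(Function('V')(-224), Mul(-1, G)) = Add(Mul(-1, -224), Mul(-1, -84240)) = Add(224, 84240) = 84464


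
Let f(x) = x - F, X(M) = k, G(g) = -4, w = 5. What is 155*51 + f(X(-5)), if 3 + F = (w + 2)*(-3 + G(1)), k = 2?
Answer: 7959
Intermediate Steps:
X(M) = 2
F = -52 (F = -3 + (5 + 2)*(-3 - 4) = -3 + 7*(-7) = -3 - 49 = -52)
f(x) = 52 + x (f(x) = x - 1*(-52) = x + 52 = 52 + x)
155*51 + f(X(-5)) = 155*51 + (52 + 2) = 7905 + 54 = 7959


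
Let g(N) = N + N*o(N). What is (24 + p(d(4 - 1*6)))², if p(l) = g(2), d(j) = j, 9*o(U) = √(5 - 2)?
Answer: 18256/27 + 104*√3/9 ≈ 696.16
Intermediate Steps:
o(U) = √3/9 (o(U) = √(5 - 2)/9 = √3/9)
g(N) = N + N*√3/9 (g(N) = N + N*(√3/9) = N + N*√3/9)
p(l) = 2 + 2*√3/9 (p(l) = (⅑)*2*(9 + √3) = 2 + 2*√3/9)
(24 + p(d(4 - 1*6)))² = (24 + (2 + 2*√3/9))² = (26 + 2*√3/9)²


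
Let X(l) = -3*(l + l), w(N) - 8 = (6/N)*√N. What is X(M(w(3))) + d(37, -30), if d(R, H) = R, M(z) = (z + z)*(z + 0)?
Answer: -875 - 384*√3 ≈ -1540.1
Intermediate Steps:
w(N) = 8 + 6/√N (w(N) = 8 + (6/N)*√N = 8 + 6/√N)
M(z) = 2*z² (M(z) = (2*z)*z = 2*z²)
X(l) = -6*l
X(M(w(3))) + d(37, -30) = -12*(8 + 6/√3)² + 37 = -12*(8 + 6*(√3/3))² + 37 = -12*(8 + 2*√3)² + 37 = 37 - 12*(8 + 2*√3)²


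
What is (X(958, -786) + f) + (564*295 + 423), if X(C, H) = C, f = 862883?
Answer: 1030644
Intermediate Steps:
(X(958, -786) + f) + (564*295 + 423) = (958 + 862883) + (564*295 + 423) = 863841 + (166380 + 423) = 863841 + 166803 = 1030644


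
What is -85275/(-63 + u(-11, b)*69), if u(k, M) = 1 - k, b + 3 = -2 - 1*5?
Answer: -1895/17 ≈ -111.47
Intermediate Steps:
b = -10 (b = -3 + (-2 - 1*5) = -3 + (-2 - 5) = -3 - 7 = -10)
-85275/(-63 + u(-11, b)*69) = -85275/(-63 + (1 - 1*(-11))*69) = -85275/(-63 + (1 + 11)*69) = -85275/(-63 + 12*69) = -85275/(-63 + 828) = -85275/765 = -85275*1/765 = -1895/17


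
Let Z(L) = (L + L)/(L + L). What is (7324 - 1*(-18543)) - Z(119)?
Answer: 25866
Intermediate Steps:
Z(L) = 1 (Z(L) = (2*L)/((2*L)) = (2*L)*(1/(2*L)) = 1)
(7324 - 1*(-18543)) - Z(119) = (7324 - 1*(-18543)) - 1*1 = (7324 + 18543) - 1 = 25867 - 1 = 25866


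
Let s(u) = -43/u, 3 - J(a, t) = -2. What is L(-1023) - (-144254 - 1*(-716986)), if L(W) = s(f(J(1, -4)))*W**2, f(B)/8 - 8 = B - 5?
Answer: -81655595/64 ≈ -1.2759e+6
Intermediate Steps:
J(a, t) = 5 (J(a, t) = 3 - 1*(-2) = 3 + 2 = 5)
f(B) = 24 + 8*B (f(B) = 64 + 8*(B - 5) = 64 + 8*(-5 + B) = 64 + (-40 + 8*B) = 24 + 8*B)
L(W) = -43*W**2/64 (L(W) = (-43/(24 + 8*5))*W**2 = (-43/(24 + 40))*W**2 = (-43/64)*W**2 = (-43*1/64)*W**2 = -43*W**2/64)
L(-1023) - (-144254 - 1*(-716986)) = -43/64*(-1023)**2 - (-144254 - 1*(-716986)) = -43/64*1046529 - (-144254 + 716986) = -45000747/64 - 1*572732 = -45000747/64 - 572732 = -81655595/64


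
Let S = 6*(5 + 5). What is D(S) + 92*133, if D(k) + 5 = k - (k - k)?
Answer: 12291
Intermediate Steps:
S = 60 (S = 6*10 = 60)
D(k) = -5 + k (D(k) = -5 + (k - (k - k)) = -5 + (k - 1*0) = -5 + (k + 0) = -5 + k)
D(S) + 92*133 = (-5 + 60) + 92*133 = 55 + 12236 = 12291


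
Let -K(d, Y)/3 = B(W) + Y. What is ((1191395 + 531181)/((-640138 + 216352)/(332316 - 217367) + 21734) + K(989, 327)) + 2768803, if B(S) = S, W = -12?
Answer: 1728492251195966/624469445 ≈ 2.7679e+6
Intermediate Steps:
K(d, Y) = 36 - 3*Y (K(d, Y) = -3*(-12 + Y) = 36 - 3*Y)
((1191395 + 531181)/((-640138 + 216352)/(332316 - 217367) + 21734) + K(989, 327)) + 2768803 = ((1191395 + 531181)/((-640138 + 216352)/(332316 - 217367) + 21734) + (36 - 3*327)) + 2768803 = (1722576/(-423786/114949 + 21734) + (36 - 981)) + 2768803 = (1722576/(-423786*1/114949 + 21734) - 945) + 2768803 = (1722576/(-423786/114949 + 21734) - 945) + 2768803 = (1722576/(2497877780/114949) - 945) + 2768803 = (1722576*(114949/2497877780) - 945) + 2768803 = (49502097156/624469445 - 945) + 2768803 = -540621528369/624469445 + 2768803 = 1728492251195966/624469445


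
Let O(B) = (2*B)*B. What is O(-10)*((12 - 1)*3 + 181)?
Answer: 42800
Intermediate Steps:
O(B) = 2*B**2
O(-10)*((12 - 1)*3 + 181) = (2*(-10)**2)*((12 - 1)*3 + 181) = (2*100)*(11*3 + 181) = 200*(33 + 181) = 200*214 = 42800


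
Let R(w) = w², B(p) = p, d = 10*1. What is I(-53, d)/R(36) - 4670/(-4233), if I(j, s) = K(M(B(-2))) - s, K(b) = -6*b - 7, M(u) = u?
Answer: 2010385/1828656 ≈ 1.0994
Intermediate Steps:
d = 10
K(b) = -7 - 6*b
I(j, s) = 5 - s (I(j, s) = (-7 - 6*(-2)) - s = (-7 + 12) - s = 5 - s)
I(-53, d)/R(36) - 4670/(-4233) = (5 - 1*10)/(36²) - 4670/(-4233) = (5 - 10)/1296 - 4670*(-1/4233) = -5*1/1296 + 4670/4233 = -5/1296 + 4670/4233 = 2010385/1828656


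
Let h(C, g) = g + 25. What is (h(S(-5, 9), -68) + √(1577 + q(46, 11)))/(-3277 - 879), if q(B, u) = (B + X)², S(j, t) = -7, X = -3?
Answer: 43/4156 - √3426/4156 ≈ -0.0037373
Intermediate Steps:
q(B, u) = (-3 + B)² (q(B, u) = (B - 3)² = (-3 + B)²)
h(C, g) = 25 + g
(h(S(-5, 9), -68) + √(1577 + q(46, 11)))/(-3277 - 879) = ((25 - 68) + √(1577 + (-3 + 46)²))/(-3277 - 879) = (-43 + √(1577 + 43²))/(-4156) = (-43 + √(1577 + 1849))*(-1/4156) = (-43 + √3426)*(-1/4156) = 43/4156 - √3426/4156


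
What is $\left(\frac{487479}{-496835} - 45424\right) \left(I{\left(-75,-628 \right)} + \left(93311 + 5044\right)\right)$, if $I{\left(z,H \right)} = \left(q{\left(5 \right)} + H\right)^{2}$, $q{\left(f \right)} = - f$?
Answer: $- \frac{11262784562683836}{496835} \approx -2.2669 \cdot 10^{10}$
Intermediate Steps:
$I{\left(z,H \right)} = \left(-5 + H\right)^{2}$ ($I{\left(z,H \right)} = \left(\left(-1\right) 5 + H\right)^{2} = \left(-5 + H\right)^{2}$)
$\left(\frac{487479}{-496835} - 45424\right) \left(I{\left(-75,-628 \right)} + \left(93311 + 5044\right)\right) = \left(\frac{487479}{-496835} - 45424\right) \left(\left(-5 - 628\right)^{2} + \left(93311 + 5044\right)\right) = \left(487479 \left(- \frac{1}{496835}\right) - 45424\right) \left(\left(-633\right)^{2} + 98355\right) = \left(- \frac{487479}{496835} - 45424\right) \left(400689 + 98355\right) = \left(- \frac{22568720519}{496835}\right) 499044 = - \frac{11262784562683836}{496835}$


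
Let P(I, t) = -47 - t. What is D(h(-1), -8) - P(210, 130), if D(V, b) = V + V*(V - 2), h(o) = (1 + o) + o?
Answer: 179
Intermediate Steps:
h(o) = 1 + 2*o
D(V, b) = V + V*(-2 + V)
D(h(-1), -8) - P(210, 130) = (1 + 2*(-1))*(-1 + (1 + 2*(-1))) - (-47 - 1*130) = (1 - 2)*(-1 + (1 - 2)) - (-47 - 130) = -(-1 - 1) - 1*(-177) = -1*(-2) + 177 = 2 + 177 = 179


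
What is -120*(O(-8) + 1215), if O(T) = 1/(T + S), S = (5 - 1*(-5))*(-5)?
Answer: -4228140/29 ≈ -1.4580e+5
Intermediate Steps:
S = -50 (S = (5 + 5)*(-5) = 10*(-5) = -50)
O(T) = 1/(-50 + T) (O(T) = 1/(T - 50) = 1/(-50 + T))
-120*(O(-8) + 1215) = -120*(1/(-50 - 8) + 1215) = -120*(1/(-58) + 1215) = -120*(-1/58 + 1215) = -120*70469/58 = -4228140/29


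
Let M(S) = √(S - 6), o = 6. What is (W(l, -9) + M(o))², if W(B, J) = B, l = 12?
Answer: 144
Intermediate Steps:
M(S) = √(-6 + S)
(W(l, -9) + M(o))² = (12 + √(-6 + 6))² = (12 + √0)² = (12 + 0)² = 12² = 144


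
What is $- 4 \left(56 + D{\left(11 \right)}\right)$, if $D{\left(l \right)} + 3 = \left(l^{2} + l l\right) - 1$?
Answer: $-1176$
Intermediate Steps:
$D{\left(l \right)} = -4 + 2 l^{2}$ ($D{\left(l \right)} = -3 - \left(1 - l^{2} - l l\right) = -3 + \left(\left(l^{2} + l^{2}\right) - 1\right) = -3 + \left(2 l^{2} - 1\right) = -3 + \left(-1 + 2 l^{2}\right) = -4 + 2 l^{2}$)
$- 4 \left(56 + D{\left(11 \right)}\right) = - 4 \left(56 - \left(4 - 2 \cdot 11^{2}\right)\right) = - 4 \left(56 + \left(-4 + 2 \cdot 121\right)\right) = - 4 \left(56 + \left(-4 + 242\right)\right) = - 4 \left(56 + 238\right) = \left(-4\right) 294 = -1176$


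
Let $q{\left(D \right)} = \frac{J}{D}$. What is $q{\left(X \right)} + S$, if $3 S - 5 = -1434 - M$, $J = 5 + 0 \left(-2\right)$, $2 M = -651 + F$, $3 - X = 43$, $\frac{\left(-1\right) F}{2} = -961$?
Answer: $- \frac{16519}{24} \approx -688.29$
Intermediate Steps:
$F = 1922$ ($F = \left(-2\right) \left(-961\right) = 1922$)
$X = -40$ ($X = 3 - 43 = -40$)
$M = \frac{1271}{2}$ ($M = \frac{-651 + 1922}{2} = \frac{1}{2} \cdot 1271 = \frac{1271}{2} \approx 635.5$)
$J = 5$ ($J = 5 + 0 = 5$)
$S = - \frac{4129}{6}$ ($S = \frac{5}{3} + \frac{-1434 - \frac{1271}{2}}{3} = \frac{5}{3} + \frac{1}{3} \left(- \frac{4139}{2}\right) = \frac{5}{3} - \frac{4139}{6} = - \frac{4129}{6} \approx -688.17$)
$q{\left(D \right)} = \frac{5}{D}$
$q{\left(X \right)} + S = \frac{5}{-40} - \frac{4129}{6} = 5 \left(- \frac{1}{40}\right) - \frac{4129}{6} = - \frac{1}{8} - \frac{4129}{6} = - \frac{16519}{24}$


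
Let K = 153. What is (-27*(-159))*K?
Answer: 656829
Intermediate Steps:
(-27*(-159))*K = -27*(-159)*153 = 4293*153 = 656829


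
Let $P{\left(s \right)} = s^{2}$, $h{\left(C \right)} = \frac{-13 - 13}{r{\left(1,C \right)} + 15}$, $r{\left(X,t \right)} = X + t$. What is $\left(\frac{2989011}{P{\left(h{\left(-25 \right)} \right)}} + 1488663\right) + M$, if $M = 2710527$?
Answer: $\frac{3080762331}{676} \approx 4.5573 \cdot 10^{6}$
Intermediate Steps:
$h{\left(C \right)} = - \frac{26}{16 + C}$ ($h{\left(C \right)} = \frac{-13 - 13}{\left(1 + C\right) + 15} = - \frac{26}{16 + C}$)
$\left(\frac{2989011}{P{\left(h{\left(-25 \right)} \right)}} + 1488663\right) + M = \left(\frac{2989011}{\left(- \frac{26}{16 - 25}\right)^{2}} + 1488663\right) + 2710527 = \left(\frac{2989011}{\left(- \frac{26}{-9}\right)^{2}} + 1488663\right) + 2710527 = \left(\frac{2989011}{\left(\left(-26\right) \left(- \frac{1}{9}\right)\right)^{2}} + 1488663\right) + 2710527 = \left(\frac{2989011}{\left(\frac{26}{9}\right)^{2}} + 1488663\right) + 2710527 = \left(\frac{2989011}{\frac{676}{81}} + 1488663\right) + 2710527 = \left(2989011 \cdot \frac{81}{676} + 1488663\right) + 2710527 = \left(\frac{242109891}{676} + 1488663\right) + 2710527 = \frac{1248446079}{676} + 2710527 = \frac{3080762331}{676}$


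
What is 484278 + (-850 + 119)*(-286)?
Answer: 693344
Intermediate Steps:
484278 + (-850 + 119)*(-286) = 484278 - 731*(-286) = 484278 + 209066 = 693344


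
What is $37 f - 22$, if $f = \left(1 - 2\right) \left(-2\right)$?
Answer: $52$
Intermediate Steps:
$f = 2$ ($f = \left(-1\right) \left(-2\right) = 2$)
$37 f - 22 = 37 \cdot 2 - 22 = 74 - 22 = 52$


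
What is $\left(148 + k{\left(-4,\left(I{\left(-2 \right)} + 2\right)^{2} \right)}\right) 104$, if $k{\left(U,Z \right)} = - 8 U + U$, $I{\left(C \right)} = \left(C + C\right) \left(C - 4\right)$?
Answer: $18304$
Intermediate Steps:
$I{\left(C \right)} = 2 C \left(-4 + C\right)$
$k{\left(U,Z \right)} = - 7 U$
$\left(148 + k{\left(-4,\left(I{\left(-2 \right)} + 2\right)^{2} \right)}\right) 104 = \left(148 - -28\right) 104 = \left(148 + 28\right) 104 = 176 \cdot 104 = 18304$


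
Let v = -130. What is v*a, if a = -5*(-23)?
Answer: -14950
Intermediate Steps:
a = 115
v*a = -130*115 = -14950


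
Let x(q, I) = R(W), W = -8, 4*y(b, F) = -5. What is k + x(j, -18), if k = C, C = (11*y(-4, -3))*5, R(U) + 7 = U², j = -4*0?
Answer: -47/4 ≈ -11.750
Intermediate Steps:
y(b, F) = -5/4 (y(b, F) = (¼)*(-5) = -5/4)
j = 0
R(U) = -7 + U²
x(q, I) = 57 (x(q, I) = -7 + (-8)² = -7 + 64 = 57)
C = -275/4 (C = (11*(-5/4))*5 = -55/4*5 = -275/4 ≈ -68.750)
k = -275/4 ≈ -68.750
k + x(j, -18) = -275/4 + 57 = -47/4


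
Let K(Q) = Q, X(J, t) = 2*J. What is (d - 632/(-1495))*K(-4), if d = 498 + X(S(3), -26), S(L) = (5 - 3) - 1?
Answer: -2992528/1495 ≈ -2001.7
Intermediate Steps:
S(L) = 1 (S(L) = 2 - 1 = 1)
d = 500 (d = 498 + 2*1 = 498 + 2 = 500)
(d - 632/(-1495))*K(-4) = (500 - 632/(-1495))*(-4) = (500 - 632*(-1/1495))*(-4) = (500 + 632/1495)*(-4) = (748132/1495)*(-4) = -2992528/1495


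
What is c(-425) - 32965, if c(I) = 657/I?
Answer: -14010782/425 ≈ -32967.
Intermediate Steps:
c(-425) - 32965 = 657/(-425) - 32965 = 657*(-1/425) - 32965 = -657/425 - 32965 = -14010782/425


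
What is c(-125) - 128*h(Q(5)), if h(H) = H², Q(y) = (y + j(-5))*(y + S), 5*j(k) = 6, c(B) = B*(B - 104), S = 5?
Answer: -463407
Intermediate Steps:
c(B) = B*(-104 + B)
j(k) = 6/5 (j(k) = (⅕)*6 = 6/5)
Q(y) = (5 + y)*(6/5 + y) (Q(y) = (y + 6/5)*(y + 5) = (6/5 + y)*(5 + y) = (5 + y)*(6/5 + y))
c(-125) - 128*h(Q(5)) = -125*(-104 - 125) - 128*(6 + 5² + (31/5)*5)² = -125*(-229) - 128*(6 + 25 + 31)² = 28625 - 128*62² = 28625 - 128*3844 = 28625 - 492032 = -463407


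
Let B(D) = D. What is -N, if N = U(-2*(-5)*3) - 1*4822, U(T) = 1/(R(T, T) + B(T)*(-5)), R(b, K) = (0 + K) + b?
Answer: 433981/90 ≈ 4822.0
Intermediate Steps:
R(b, K) = K + b
U(T) = -1/(3*T) (U(T) = 1/((T + T) + T*(-5)) = 1/(2*T - 5*T) = 1/(-3*T) = -1/(3*T))
N = -433981/90 (N = -1/(3*(-2*(-5)*3)) - 1*4822 = -1/(3*(10*3)) - 4822 = -⅓/30 - 4822 = -⅓*1/30 - 4822 = -1/90 - 4822 = -433981/90 ≈ -4822.0)
-N = -1*(-433981/90) = 433981/90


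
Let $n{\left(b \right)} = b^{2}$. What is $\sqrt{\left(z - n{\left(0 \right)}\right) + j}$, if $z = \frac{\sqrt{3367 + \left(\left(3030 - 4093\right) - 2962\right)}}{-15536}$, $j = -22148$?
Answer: $\frac{\sqrt{-334112679488 - 971 i \sqrt{658}}}{3884} \approx 5.5472 \cdot 10^{-6} - 148.82 i$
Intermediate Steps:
$z = - \frac{i \sqrt{658}}{15536}$ ($z = \sqrt{3367 - 4025} \left(- \frac{1}{15536}\right) = \sqrt{-658} \left(- \frac{1}{15536}\right) = i \sqrt{658} \left(- \frac{1}{15536}\right) = - \frac{i \sqrt{658}}{15536} \approx - 0.0016511 i$)
$\sqrt{\left(z - n{\left(0 \right)}\right) + j} = \sqrt{\left(- \frac{i \sqrt{658}}{15536} - 0^{2}\right) - 22148} = \sqrt{\left(- \frac{i \sqrt{658}}{15536} - 0\right) - 22148} = \sqrt{\left(- \frac{i \sqrt{658}}{15536} + 0\right) - 22148} = \sqrt{- \frac{i \sqrt{658}}{15536} - 22148} = \sqrt{-22148 - \frac{i \sqrt{658}}{15536}}$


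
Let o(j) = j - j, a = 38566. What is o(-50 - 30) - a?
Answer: -38566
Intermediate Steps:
o(j) = 0
o(-50 - 30) - a = 0 - 1*38566 = 0 - 38566 = -38566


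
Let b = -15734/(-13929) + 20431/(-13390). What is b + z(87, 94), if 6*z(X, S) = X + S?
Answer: 925409841/31084885 ≈ 29.770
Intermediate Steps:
z(X, S) = S/6 + X/6 (z(X, S) = (X + S)/6 = (S + X)/6 = S/6 + X/6)
b = -73905139/186509310 (b = -15734*(-1/13929) + 20431*(-1/13390) = 15734/13929 - 20431/13390 = -73905139/186509310 ≈ -0.39625)
b + z(87, 94) = -73905139/186509310 + ((⅙)*94 + (⅙)*87) = -73905139/186509310 + (47/3 + 29/2) = -73905139/186509310 + 181/6 = 925409841/31084885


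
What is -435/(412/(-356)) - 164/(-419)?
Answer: 16238477/43157 ≈ 376.27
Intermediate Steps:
-435/(412/(-356)) - 164/(-419) = -435/(412*(-1/356)) - 164*(-1/419) = -435/(-103/89) + 164/419 = -435*(-89/103) + 164/419 = 38715/103 + 164/419 = 16238477/43157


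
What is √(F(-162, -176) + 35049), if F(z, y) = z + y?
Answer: √34711 ≈ 186.31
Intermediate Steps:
F(z, y) = y + z
√(F(-162, -176) + 35049) = √((-176 - 162) + 35049) = √(-338 + 35049) = √34711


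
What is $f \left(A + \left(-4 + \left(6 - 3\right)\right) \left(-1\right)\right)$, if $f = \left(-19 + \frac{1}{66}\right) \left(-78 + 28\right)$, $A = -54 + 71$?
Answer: $\frac{187950}{11} \approx 17086.0$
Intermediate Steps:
$A = 17$
$f = \frac{31325}{33}$ ($f = \left(-19 + \frac{1}{66}\right) \left(-50\right) = \left(- \frac{1253}{66}\right) \left(-50\right) = \frac{31325}{33} \approx 949.24$)
$f \left(A + \left(-4 + \left(6 - 3\right)\right) \left(-1\right)\right) = \frac{31325 \left(17 + \left(-4 + \left(6 - 3\right)\right) \left(-1\right)\right)}{33} = \frac{31325 \left(17 + \left(-4 + 3\right) \left(-1\right)\right)}{33} = \frac{31325 \left(17 - -1\right)}{33} = \frac{31325 \left(17 + 1\right)}{33} = \frac{31325}{33} \cdot 18 = \frac{187950}{11}$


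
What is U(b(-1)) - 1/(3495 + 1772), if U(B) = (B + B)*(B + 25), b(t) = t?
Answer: -252817/5267 ≈ -48.000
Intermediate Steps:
U(B) = 2*B*(25 + B) (U(B) = (2*B)*(25 + B) = 2*B*(25 + B))
U(b(-1)) - 1/(3495 + 1772) = 2*(-1)*(25 - 1) - 1/(3495 + 1772) = 2*(-1)*24 - 1/5267 = -48 - 1*1/5267 = -48 - 1/5267 = -252817/5267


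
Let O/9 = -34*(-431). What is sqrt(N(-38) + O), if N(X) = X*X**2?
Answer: sqrt(77014) ≈ 277.51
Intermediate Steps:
O = 131886 (O = 9*(-34*(-431)) = 9*14654 = 131886)
N(X) = X**3
sqrt(N(-38) + O) = sqrt((-38)**3 + 131886) = sqrt(-54872 + 131886) = sqrt(77014)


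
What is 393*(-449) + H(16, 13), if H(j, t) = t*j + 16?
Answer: -176233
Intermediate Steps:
H(j, t) = 16 + j*t (H(j, t) = j*t + 16 = 16 + j*t)
393*(-449) + H(16, 13) = 393*(-449) + (16 + 16*13) = -176457 + (16 + 208) = -176457 + 224 = -176233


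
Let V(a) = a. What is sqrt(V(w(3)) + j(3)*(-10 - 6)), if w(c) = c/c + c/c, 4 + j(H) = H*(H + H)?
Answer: I*sqrt(222) ≈ 14.9*I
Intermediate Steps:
j(H) = -4 + 2*H**2 (j(H) = -4 + H*(H + H) = -4 + H*(2*H) = -4 + 2*H**2)
w(c) = 2 (w(c) = 1 + 1 = 2)
sqrt(V(w(3)) + j(3)*(-10 - 6)) = sqrt(2 + (-4 + 2*3**2)*(-10 - 6)) = sqrt(2 + (-4 + 2*9)*(-16)) = sqrt(2 + (-4 + 18)*(-16)) = sqrt(2 + 14*(-16)) = sqrt(2 - 224) = sqrt(-222) = I*sqrt(222)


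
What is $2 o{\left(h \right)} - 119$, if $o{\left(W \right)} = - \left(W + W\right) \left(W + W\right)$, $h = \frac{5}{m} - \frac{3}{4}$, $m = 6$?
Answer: $- \frac{2143}{18} \approx -119.06$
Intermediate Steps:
$h = \frac{1}{12}$ ($h = \frac{5}{6} - \frac{3}{4} = \frac{1}{12} \approx 0.083333$)
$o{\left(W \right)} = - 4 W^{2}$ ($o{\left(W \right)} = - 2 W 2 W = - 4 W^{2}$)
$2 o{\left(h \right)} - 119 = 2 \left(- \frac{4}{144}\right) - 119 = 2 \left(\left(-4\right) \frac{1}{144}\right) - 119 = 2 \left(- \frac{1}{36}\right) - 119 = - \frac{1}{18} - 119 = - \frac{2143}{18}$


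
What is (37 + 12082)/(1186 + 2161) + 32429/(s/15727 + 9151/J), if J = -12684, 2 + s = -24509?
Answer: -21646157593153465/1522266812447 ≈ -14220.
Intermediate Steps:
s = -24511 (s = -2 - 24509 = -24511)
(37 + 12082)/(1186 + 2161) + 32429/(s/15727 + 9151/J) = (37 + 12082)/(1186 + 2161) + 32429/(-24511/15727 + 9151/(-12684)) = 12119/3347 + 32429/(-24511*1/15727 + 9151*(-1/12684)) = 12119*(1/3347) + 32429/(-24511/15727 - 9151/12684) = 12119/3347 + 32429/(-454815301/199481268) = 12119/3347 + 32429*(-199481268/454815301) = 12119/3347 - 6468978039972/454815301 = -21646157593153465/1522266812447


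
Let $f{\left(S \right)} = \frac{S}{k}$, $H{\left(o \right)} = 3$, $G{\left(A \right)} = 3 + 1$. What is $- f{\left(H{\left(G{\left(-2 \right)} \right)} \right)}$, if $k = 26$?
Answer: $- \frac{3}{26} \approx -0.11538$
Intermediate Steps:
$G{\left(A \right)} = 4$
$f{\left(S \right)} = \frac{S}{26}$
$- f{\left(H{\left(G{\left(-2 \right)} \right)} \right)} = - \frac{3}{26}$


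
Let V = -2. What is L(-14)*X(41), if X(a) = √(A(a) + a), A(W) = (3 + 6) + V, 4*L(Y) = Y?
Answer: -14*√3 ≈ -24.249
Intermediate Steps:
L(Y) = Y/4
A(W) = 7 (A(W) = (3 + 6) - 2 = 9 - 2 = 7)
X(a) = √(7 + a)
L(-14)*X(41) = ((¼)*(-14))*√(7 + 41) = -14*√3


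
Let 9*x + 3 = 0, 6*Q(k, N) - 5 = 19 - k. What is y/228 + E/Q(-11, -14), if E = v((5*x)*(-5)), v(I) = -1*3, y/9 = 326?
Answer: 16431/1330 ≈ 12.354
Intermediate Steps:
y = 2934 (y = 9*326 = 2934)
Q(k, N) = 4 - k/6 (Q(k, N) = ⅚ + (19 - k)/6 = ⅚ + (19/6 - k/6) = 4 - k/6)
x = -⅓ (x = -⅓ + (⅑)*0 = -⅓ + 0 = -⅓ ≈ -0.33333)
v(I) = -3
E = -3
y/228 + E/Q(-11, -14) = 2934/228 - 3/(4 - ⅙*(-11)) = 2934*(1/228) - 3/(4 + 11/6) = 489/38 - 3/35/6 = 489/38 - 3*6/35 = 489/38 - 18/35 = 16431/1330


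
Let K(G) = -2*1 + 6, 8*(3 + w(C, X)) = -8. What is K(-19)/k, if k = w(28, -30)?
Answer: -1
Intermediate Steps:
w(C, X) = -4 (w(C, X) = -3 + (⅛)*(-8) = -3 - 1 = -4)
k = -4
K(G) = 4 (K(G) = -2 + 6 = 4)
K(-19)/k = 4/(-4) = 4*(-¼) = -1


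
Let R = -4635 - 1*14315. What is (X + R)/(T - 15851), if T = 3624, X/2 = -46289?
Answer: 111528/12227 ≈ 9.1215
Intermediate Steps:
X = -92578 (X = 2*(-46289) = -92578)
R = -18950 (R = -4635 - 14315 = -18950)
(X + R)/(T - 15851) = (-92578 - 18950)/(3624 - 15851) = -111528/(-12227) = -111528*(-1/12227) = 111528/12227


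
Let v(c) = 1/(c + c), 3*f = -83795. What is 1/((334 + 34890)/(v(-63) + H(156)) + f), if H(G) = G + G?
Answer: -117933/3280750573 ≈ -3.5947e-5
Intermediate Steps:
H(G) = 2*G
f = -83795/3 (f = (⅓)*(-83795) = -83795/3 ≈ -27932.)
v(c) = 1/(2*c)
1/((334 + 34890)/(v(-63) + H(156)) + f) = 1/((334 + 34890)/((½)/(-63) + 2*156) - 83795/3) = 1/(35224/((½)*(-1/63) + 312) - 83795/3) = 1/(35224/(-1/126 + 312) - 83795/3) = 1/(35224/(39311/126) - 83795/3) = 1/(35224*(126/39311) - 83795/3) = 1/(4438224/39311 - 83795/3) = 1/(-3280750573/117933) = -117933/3280750573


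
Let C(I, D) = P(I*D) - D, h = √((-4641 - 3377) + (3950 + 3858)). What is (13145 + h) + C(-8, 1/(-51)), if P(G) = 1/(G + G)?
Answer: 10728937/816 + I*√210 ≈ 13148.0 + 14.491*I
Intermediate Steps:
h = I*√210 (h = √(-8018 + 7808) = √(-210) = I*√210 ≈ 14.491*I)
P(G) = 1/(2*G)
C(I, D) = -D + 1/(2*D*I) (C(I, D) = 1/(2*((I*D))) - D = 1/(2*((D*I))) - D = (1/(D*I))/2 - D = 1/(2*D*I) - D = -D + 1/(2*D*I))
(13145 + h) + C(-8, 1/(-51)) = (13145 + I*√210) + (-1/(-51) + (½)/(1/(-51)*(-8))) = (13145 + I*√210) + (-1*(-1/51) + (½)*(-⅛)/(-1/51)) = (13145 + I*√210) + (1/51 + (½)*(-51)*(-⅛)) = (13145 + I*√210) + (1/51 + 51/16) = (13145 + I*√210) + 2617/816 = 10728937/816 + I*√210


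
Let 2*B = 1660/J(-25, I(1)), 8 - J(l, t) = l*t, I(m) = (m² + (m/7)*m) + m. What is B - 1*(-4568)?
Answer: 1974618/431 ≈ 4581.5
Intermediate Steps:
I(m) = m + 8*m²/7 (I(m) = (m² + (m*(⅐))*m) + m = (m² + (m/7)*m) + m = (m² + m²/7) + m = 8*m²/7 + m = m + 8*m²/7)
J(l, t) = 8 - l*t
B = 5810/431 (B = (1660/(8 - 1*(-25)*(⅐)*1*(7 + 8*1)))/2 = (1660/(8 - 1*(-25)*(⅐)*1*(7 + 8)))/2 = (1660/(8 - 1*(-25)*(⅐)*1*15))/2 = (1660/(8 - 1*(-25)*15/7))/2 = (1660/(8 + 375/7))/2 = (1660/(431/7))/2 = (1660*(7/431))/2 = (½)*(11620/431) = 5810/431 ≈ 13.480)
B - 1*(-4568) = 5810/431 - 1*(-4568) = 5810/431 + 4568 = 1974618/431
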